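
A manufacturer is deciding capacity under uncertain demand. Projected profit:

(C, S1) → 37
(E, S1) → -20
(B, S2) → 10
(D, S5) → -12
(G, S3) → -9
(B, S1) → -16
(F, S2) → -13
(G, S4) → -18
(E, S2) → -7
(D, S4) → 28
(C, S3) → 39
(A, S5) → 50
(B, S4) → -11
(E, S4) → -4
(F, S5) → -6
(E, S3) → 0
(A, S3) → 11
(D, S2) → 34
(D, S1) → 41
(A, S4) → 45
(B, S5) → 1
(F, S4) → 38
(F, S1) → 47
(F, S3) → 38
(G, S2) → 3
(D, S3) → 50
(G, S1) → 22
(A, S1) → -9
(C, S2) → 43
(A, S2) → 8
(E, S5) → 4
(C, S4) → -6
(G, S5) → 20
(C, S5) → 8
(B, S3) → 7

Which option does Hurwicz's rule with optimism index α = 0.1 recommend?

A: 0.1·50 + 0.9·(-9) = -3.1
B: 0.1·10 + 0.9·(-16) = -13.4
C: 0.1·43 + 0.9·(-6) = -1.1
D: 0.1·50 + 0.9·(-12) = -5.8
E: 0.1·4 + 0.9·(-20) = -17.6
F: 0.1·47 + 0.9·(-13) = -7
G: 0.1·22 + 0.9·(-18) = -14
Highest Hurwicz score = -1.1 → C.

C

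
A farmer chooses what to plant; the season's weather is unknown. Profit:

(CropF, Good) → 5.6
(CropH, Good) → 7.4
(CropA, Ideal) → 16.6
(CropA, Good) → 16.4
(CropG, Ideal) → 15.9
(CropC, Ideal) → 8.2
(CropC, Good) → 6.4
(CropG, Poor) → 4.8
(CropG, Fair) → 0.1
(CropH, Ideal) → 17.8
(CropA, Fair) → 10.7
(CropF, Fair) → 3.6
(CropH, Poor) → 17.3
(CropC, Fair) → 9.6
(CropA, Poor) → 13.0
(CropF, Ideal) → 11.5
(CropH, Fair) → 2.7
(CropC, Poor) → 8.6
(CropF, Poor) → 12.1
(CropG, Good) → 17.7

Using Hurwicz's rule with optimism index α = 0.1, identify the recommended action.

CropA

CropF: 0.1·12.1 + 0.9·3.6 = 4.45
CropH: 0.1·17.8 + 0.9·2.7 = 4.21
CropC: 0.1·9.6 + 0.9·6.4 = 6.72
CropG: 0.1·17.7 + 0.9·0.1 = 1.86
CropA: 0.1·16.6 + 0.9·10.7 = 11.29
Highest Hurwicz score = 11.29 → CropA.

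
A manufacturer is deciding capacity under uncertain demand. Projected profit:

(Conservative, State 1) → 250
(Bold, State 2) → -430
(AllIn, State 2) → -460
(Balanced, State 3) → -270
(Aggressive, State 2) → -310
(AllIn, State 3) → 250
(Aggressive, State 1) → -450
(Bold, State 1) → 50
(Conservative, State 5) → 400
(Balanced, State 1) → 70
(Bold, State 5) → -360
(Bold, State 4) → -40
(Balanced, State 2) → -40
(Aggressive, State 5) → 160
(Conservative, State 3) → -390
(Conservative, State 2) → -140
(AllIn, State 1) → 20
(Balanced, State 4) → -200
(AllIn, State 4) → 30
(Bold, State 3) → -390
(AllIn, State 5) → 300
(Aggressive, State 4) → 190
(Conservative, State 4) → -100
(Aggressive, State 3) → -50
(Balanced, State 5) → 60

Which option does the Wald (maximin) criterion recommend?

Balanced

Row minima: Conservative=-390, Balanced=-270, Aggressive=-450, Bold=-430, AllIn=-460
Best worst-case = -270 → Balanced.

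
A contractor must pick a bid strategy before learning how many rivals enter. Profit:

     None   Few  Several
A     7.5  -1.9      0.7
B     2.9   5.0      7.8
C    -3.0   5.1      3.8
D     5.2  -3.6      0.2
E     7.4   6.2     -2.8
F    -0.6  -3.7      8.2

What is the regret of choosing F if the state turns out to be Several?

0.0

Best payoff under Several is 8.2.
Regret = 8.2 − 8.2 = 0.0.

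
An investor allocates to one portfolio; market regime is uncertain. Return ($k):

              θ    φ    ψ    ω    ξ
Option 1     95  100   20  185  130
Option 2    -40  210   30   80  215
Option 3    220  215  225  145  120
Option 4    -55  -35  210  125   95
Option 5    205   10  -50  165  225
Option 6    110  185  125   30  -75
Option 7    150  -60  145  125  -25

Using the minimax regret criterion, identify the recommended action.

Option 3

Column bests: θ=220, φ=215, ψ=225, ω=185, ξ=225.
Option 1 regrets: 125, 115, 205, 0, 95 → max 205
Option 2 regrets: 260, 5, 195, 105, 10 → max 260
Option 3 regrets: 0, 0, 0, 40, 105 → max 105
Option 4 regrets: 275, 250, 15, 60, 130 → max 275
Option 5 regrets: 15, 205, 275, 20, 0 → max 275
Option 6 regrets: 110, 30, 100, 155, 300 → max 300
Option 7 regrets: 70, 275, 80, 60, 250 → max 275
Smallest max regret = 105 → Option 3.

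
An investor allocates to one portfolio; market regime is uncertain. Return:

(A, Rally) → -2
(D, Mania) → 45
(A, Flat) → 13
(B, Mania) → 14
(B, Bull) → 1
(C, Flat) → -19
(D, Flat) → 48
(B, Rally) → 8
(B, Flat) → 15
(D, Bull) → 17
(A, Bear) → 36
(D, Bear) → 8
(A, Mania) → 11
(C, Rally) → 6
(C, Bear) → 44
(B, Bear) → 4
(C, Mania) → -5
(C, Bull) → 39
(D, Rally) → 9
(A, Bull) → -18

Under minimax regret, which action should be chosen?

Column bests: Bear=44, Flat=48, Bull=39, Rally=9, Mania=45.
A regrets: 8, 35, 57, 11, 34 → max 57
B regrets: 40, 33, 38, 1, 31 → max 40
C regrets: 0, 67, 0, 3, 50 → max 67
D regrets: 36, 0, 22, 0, 0 → max 36
Smallest max regret = 36 → D.

D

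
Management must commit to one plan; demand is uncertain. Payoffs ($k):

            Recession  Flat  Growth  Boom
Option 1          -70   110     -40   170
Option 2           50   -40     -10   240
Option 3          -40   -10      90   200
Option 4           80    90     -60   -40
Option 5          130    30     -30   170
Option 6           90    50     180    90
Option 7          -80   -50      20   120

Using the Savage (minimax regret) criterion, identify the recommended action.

Column bests: Recession=130, Flat=110, Growth=180, Boom=240.
Option 1 regrets: 200, 0, 220, 70 → max 220
Option 2 regrets: 80, 150, 190, 0 → max 190
Option 3 regrets: 170, 120, 90, 40 → max 170
Option 4 regrets: 50, 20, 240, 280 → max 280
Option 5 regrets: 0, 80, 210, 70 → max 210
Option 6 regrets: 40, 60, 0, 150 → max 150
Option 7 regrets: 210, 160, 160, 120 → max 210
Smallest max regret = 150 → Option 6.

Option 6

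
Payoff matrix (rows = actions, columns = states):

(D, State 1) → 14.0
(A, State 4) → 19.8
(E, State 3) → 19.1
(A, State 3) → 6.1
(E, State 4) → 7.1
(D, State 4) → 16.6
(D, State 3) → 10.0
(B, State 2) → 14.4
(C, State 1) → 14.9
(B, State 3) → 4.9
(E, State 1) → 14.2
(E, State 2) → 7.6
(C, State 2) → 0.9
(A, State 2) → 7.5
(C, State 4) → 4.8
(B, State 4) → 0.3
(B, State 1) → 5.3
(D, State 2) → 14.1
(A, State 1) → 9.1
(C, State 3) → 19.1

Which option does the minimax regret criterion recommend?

D

Column bests: State 1=14.9, State 2=14.4, State 3=19.1, State 4=19.8.
A regrets: 5.8, 6.9, 13.0, 0.0 → max 13.0
B regrets: 9.6, 0.0, 14.2, 19.5 → max 19.5
C regrets: 0.0, 13.5, 0.0, 15.0 → max 15.0
D regrets: 0.9, 0.3, 9.1, 3.2 → max 9.1
E regrets: 0.7, 6.8, 0.0, 12.7 → max 12.7
Smallest max regret = 9.1 → D.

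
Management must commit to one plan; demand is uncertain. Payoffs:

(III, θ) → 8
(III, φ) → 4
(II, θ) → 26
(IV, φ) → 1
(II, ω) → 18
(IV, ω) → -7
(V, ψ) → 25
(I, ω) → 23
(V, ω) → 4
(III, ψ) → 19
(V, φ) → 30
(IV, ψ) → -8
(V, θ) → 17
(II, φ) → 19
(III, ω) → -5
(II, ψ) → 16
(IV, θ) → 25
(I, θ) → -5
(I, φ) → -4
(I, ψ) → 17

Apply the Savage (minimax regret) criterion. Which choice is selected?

II

Column bests: θ=26, φ=30, ψ=25, ω=23.
I regrets: 31, 34, 8, 0 → max 34
II regrets: 0, 11, 9, 5 → max 11
III regrets: 18, 26, 6, 28 → max 28
IV regrets: 1, 29, 33, 30 → max 33
V regrets: 9, 0, 0, 19 → max 19
Smallest max regret = 11 → II.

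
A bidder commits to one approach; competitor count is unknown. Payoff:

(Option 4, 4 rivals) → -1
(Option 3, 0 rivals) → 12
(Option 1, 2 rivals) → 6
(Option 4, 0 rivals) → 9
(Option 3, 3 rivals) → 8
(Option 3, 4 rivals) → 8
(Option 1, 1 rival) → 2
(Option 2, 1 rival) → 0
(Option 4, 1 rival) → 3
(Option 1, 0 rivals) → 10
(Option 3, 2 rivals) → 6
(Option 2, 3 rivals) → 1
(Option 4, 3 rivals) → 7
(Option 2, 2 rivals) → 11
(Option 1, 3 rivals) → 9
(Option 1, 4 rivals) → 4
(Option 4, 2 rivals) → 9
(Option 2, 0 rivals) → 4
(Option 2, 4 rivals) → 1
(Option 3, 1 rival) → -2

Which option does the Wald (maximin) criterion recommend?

Option 1

Row minima: Option 1=2, Option 2=0, Option 3=-2, Option 4=-1
Best worst-case = 2 → Option 1.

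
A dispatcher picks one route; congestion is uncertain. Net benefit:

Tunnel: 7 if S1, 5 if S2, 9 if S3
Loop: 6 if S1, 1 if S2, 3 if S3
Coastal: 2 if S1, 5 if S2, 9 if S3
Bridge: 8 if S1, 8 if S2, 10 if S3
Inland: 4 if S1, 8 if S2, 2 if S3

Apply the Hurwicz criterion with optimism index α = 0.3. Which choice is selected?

Bridge

Tunnel: 0.3·9 + 0.7·5 = 6.2
Loop: 0.3·6 + 0.7·1 = 2.5
Coastal: 0.3·9 + 0.7·2 = 4.1
Bridge: 0.3·10 + 0.7·8 = 8.6
Inland: 0.3·8 + 0.7·2 = 3.8
Highest Hurwicz score = 8.6 → Bridge.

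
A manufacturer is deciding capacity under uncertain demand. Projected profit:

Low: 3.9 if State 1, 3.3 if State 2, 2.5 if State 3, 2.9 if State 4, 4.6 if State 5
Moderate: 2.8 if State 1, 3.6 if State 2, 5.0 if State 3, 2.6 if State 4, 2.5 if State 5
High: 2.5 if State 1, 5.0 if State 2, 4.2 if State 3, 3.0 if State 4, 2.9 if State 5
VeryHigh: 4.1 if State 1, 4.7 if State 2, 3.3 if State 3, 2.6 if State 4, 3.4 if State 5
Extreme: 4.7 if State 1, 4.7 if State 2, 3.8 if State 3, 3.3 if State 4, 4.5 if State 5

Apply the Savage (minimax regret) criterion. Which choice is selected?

Column bests: State 1=4.7, State 2=5.0, State 3=5.0, State 4=3.3, State 5=4.6.
Low regrets: 0.8, 1.7, 2.5, 0.4, 0.0 → max 2.5
Moderate regrets: 1.9, 1.4, 0.0, 0.7, 2.1 → max 2.1
High regrets: 2.2, 0.0, 0.8, 0.3, 1.7 → max 2.2
VeryHigh regrets: 0.6, 0.3, 1.7, 0.7, 1.2 → max 1.7
Extreme regrets: 0.0, 0.3, 1.2, 0.0, 0.1 → max 1.2
Smallest max regret = 1.2 → Extreme.

Extreme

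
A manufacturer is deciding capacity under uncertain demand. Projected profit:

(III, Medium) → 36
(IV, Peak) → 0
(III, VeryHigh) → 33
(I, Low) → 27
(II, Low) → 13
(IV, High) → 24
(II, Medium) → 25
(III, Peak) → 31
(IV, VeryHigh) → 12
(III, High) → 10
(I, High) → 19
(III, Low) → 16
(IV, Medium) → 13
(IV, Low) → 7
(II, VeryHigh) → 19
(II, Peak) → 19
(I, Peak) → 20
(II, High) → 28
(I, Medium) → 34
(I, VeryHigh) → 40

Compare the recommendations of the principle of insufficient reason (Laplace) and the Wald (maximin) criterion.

Row averages: I=28, II=20.8, III=25.2, IV=11.2
Highest average = 28 → I.
Row minima: I=19, II=13, III=10, IV=0
Best worst-case = 19 → I.

laplace → I; maximin → I (agree)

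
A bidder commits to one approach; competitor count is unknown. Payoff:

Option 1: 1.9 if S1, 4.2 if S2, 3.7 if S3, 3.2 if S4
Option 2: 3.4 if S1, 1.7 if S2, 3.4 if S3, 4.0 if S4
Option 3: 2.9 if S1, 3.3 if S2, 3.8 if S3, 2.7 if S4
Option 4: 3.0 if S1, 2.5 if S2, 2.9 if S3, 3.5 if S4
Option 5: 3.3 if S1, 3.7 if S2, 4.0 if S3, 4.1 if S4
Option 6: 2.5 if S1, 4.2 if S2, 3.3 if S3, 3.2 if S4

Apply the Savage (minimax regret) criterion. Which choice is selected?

Column bests: S1=3.4, S2=4.2, S3=4.0, S4=4.1.
Option 1 regrets: 1.5, 0.0, 0.3, 0.9 → max 1.5
Option 2 regrets: 0.0, 2.5, 0.6, 0.1 → max 2.5
Option 3 regrets: 0.5, 0.9, 0.2, 1.4 → max 1.4
Option 4 regrets: 0.4, 1.7, 1.1, 0.6 → max 1.7
Option 5 regrets: 0.1, 0.5, 0.0, 0.0 → max 0.5
Option 6 regrets: 0.9, 0.0, 0.7, 0.9 → max 0.9
Smallest max regret = 0.5 → Option 5.

Option 5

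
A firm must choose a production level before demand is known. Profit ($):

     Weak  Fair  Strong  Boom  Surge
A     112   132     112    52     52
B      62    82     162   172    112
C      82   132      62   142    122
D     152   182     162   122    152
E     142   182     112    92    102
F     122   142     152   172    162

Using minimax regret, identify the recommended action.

F

Column bests: Weak=152, Fair=182, Strong=162, Boom=172, Surge=162.
A regrets: 40, 50, 50, 120, 110 → max 120
B regrets: 90, 100, 0, 0, 50 → max 100
C regrets: 70, 50, 100, 30, 40 → max 100
D regrets: 0, 0, 0, 50, 10 → max 50
E regrets: 10, 0, 50, 80, 60 → max 80
F regrets: 30, 40, 10, 0, 0 → max 40
Smallest max regret = 40 → F.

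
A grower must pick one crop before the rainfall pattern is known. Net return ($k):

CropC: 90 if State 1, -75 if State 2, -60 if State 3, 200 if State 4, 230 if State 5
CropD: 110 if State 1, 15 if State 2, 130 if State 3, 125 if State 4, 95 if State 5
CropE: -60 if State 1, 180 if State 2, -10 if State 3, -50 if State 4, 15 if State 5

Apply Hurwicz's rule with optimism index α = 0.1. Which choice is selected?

CropD

CropC: 0.1·230 + 0.9·(-75) = -44.5
CropD: 0.1·130 + 0.9·15 = 26.5
CropE: 0.1·180 + 0.9·(-60) = -36
Highest Hurwicz score = 26.5 → CropD.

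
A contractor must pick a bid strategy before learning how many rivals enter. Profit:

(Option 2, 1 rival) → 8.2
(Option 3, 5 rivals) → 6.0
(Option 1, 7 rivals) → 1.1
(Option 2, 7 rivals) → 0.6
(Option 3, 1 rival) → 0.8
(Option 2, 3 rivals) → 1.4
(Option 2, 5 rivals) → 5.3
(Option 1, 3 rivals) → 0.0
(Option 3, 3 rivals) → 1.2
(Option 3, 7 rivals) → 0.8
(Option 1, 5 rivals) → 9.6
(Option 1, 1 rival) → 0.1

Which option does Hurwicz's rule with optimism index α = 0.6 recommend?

Option 1

Option 1: 0.6·9.6 + 0.4·0.0 = 5.76
Option 2: 0.6·8.2 + 0.4·0.6 = 5.16
Option 3: 0.6·6.0 + 0.4·0.8 = 3.92
Highest Hurwicz score = 5.76 → Option 1.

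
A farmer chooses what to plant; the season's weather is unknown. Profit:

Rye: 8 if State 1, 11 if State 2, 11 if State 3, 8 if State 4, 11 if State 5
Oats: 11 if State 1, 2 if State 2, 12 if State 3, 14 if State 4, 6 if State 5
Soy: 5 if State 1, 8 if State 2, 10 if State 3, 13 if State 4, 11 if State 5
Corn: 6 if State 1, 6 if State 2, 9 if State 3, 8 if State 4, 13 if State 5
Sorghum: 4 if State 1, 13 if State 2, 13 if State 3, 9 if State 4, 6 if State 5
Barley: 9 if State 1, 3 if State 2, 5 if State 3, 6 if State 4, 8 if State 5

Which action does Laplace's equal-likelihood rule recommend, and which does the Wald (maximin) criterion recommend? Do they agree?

laplace → Rye; maximin → Rye (agree)

Row averages: Rye=9.8, Oats=9, Soy=9.4, Corn=8.4, Sorghum=9, Barley=6.2
Highest average = 9.8 → Rye.
Row minima: Rye=8, Oats=2, Soy=5, Corn=6, Sorghum=4, Barley=3
Best worst-case = 8 → Rye.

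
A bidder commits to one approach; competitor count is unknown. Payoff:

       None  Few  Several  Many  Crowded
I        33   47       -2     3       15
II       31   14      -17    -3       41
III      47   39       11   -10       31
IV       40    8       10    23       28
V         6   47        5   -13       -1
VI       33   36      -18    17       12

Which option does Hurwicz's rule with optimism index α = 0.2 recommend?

IV

I: 0.2·47 + 0.8·(-2) = 7.8
II: 0.2·41 + 0.8·(-17) = -5.4
III: 0.2·47 + 0.8·(-10) = 1.4
IV: 0.2·40 + 0.8·8 = 14.4
V: 0.2·47 + 0.8·(-13) = -1
VI: 0.2·36 + 0.8·(-18) = -7.2
Highest Hurwicz score = 14.4 → IV.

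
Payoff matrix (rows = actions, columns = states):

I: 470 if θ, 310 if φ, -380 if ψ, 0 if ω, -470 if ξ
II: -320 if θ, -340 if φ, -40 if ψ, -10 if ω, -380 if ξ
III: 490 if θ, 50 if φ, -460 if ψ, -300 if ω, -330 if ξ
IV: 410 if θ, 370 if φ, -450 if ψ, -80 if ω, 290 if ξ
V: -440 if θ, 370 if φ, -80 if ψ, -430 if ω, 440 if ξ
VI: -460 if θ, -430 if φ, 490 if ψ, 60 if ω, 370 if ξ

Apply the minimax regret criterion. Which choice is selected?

II

Column bests: θ=490, φ=370, ψ=490, ω=60, ξ=440.
I regrets: 20, 60, 870, 60, 910 → max 910
II regrets: 810, 710, 530, 70, 820 → max 820
III regrets: 0, 320, 950, 360, 770 → max 950
IV regrets: 80, 0, 940, 140, 150 → max 940
V regrets: 930, 0, 570, 490, 0 → max 930
VI regrets: 950, 800, 0, 0, 70 → max 950
Smallest max regret = 820 → II.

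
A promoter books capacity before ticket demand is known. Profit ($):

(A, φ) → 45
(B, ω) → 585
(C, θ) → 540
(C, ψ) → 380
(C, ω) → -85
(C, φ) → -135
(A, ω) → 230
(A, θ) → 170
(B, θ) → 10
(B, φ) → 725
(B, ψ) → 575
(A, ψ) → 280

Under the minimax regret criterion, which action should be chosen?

Column bests: θ=540, φ=725, ψ=575, ω=585.
A regrets: 370, 680, 295, 355 → max 680
B regrets: 530, 0, 0, 0 → max 530
C regrets: 0, 860, 195, 670 → max 860
Smallest max regret = 530 → B.

B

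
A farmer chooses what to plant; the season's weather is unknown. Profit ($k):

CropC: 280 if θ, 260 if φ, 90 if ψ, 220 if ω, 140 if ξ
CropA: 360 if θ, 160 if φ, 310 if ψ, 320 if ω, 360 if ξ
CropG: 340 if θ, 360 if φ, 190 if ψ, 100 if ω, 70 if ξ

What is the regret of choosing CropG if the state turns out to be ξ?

290

Best payoff under ξ is 360.
Regret = 360 − 70 = 290.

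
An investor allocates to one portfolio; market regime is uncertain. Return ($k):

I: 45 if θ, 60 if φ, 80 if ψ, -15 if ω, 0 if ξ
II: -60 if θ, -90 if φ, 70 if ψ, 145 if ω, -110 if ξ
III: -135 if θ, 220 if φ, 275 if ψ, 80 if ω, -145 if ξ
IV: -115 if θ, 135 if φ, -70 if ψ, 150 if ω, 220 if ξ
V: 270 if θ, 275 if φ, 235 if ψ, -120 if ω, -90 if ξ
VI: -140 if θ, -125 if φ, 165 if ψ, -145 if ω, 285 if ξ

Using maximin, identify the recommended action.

Row minima: I=-15, II=-110, III=-145, IV=-115, V=-120, VI=-145
Best worst-case = -15 → I.

I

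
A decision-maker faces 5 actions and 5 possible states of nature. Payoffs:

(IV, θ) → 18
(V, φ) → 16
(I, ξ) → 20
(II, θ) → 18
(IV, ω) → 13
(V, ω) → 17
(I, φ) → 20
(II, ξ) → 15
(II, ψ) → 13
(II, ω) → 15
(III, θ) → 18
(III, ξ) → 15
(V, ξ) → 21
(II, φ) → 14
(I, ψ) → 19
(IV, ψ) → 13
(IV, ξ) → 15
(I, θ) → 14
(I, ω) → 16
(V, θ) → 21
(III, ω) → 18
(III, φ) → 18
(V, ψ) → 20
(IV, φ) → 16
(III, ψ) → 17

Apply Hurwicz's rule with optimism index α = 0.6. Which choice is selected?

I: 0.6·20 + 0.4·14 = 17.6
II: 0.6·18 + 0.4·13 = 16
III: 0.6·18 + 0.4·15 = 16.8
IV: 0.6·18 + 0.4·13 = 16
V: 0.6·21 + 0.4·16 = 19
Highest Hurwicz score = 19 → V.

V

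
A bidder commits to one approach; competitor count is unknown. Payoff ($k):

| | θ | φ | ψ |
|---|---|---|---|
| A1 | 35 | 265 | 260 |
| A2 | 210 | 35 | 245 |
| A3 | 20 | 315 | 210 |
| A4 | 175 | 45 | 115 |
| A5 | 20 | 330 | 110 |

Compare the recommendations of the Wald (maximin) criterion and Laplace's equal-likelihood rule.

Row minima: A1=35, A2=35, A3=20, A4=45, A5=20
Best worst-case = 45 → A4.
Row averages: A1=560/3, A2=490/3, A3=545/3, A4=335/3, A5=460/3
Highest average = 560/3 → A1.

maximin → A4; laplace → A1 (disagree)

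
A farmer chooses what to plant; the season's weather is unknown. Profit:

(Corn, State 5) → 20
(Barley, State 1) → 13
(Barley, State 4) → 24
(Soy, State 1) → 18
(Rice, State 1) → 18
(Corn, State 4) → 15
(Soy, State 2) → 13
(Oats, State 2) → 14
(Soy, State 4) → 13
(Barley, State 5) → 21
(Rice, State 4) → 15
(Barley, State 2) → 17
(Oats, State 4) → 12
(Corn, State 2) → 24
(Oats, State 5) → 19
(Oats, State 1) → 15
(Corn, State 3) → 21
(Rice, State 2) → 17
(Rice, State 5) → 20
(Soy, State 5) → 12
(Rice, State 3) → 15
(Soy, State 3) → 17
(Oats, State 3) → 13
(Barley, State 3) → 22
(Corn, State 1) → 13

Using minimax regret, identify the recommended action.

Column bests: State 1=18, State 2=24, State 3=22, State 4=24, State 5=21.
Rice regrets: 0, 7, 7, 9, 1 → max 9
Barley regrets: 5, 7, 0, 0, 0 → max 7
Oats regrets: 3, 10, 9, 12, 2 → max 12
Corn regrets: 5, 0, 1, 9, 1 → max 9
Soy regrets: 0, 11, 5, 11, 9 → max 11
Smallest max regret = 7 → Barley.

Barley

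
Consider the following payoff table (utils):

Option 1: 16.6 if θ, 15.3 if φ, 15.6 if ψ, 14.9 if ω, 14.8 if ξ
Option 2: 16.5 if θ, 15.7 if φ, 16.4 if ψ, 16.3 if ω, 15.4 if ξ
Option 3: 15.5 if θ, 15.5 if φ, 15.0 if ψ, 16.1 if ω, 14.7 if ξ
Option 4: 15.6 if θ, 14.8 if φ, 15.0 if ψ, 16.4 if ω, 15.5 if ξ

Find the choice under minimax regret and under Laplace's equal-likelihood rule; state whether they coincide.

Column bests: θ=16.6, φ=15.7, ψ=16.4, ω=16.4, ξ=15.5.
Option 1 regrets: 0.0, 0.4, 0.8, 1.5, 0.7 → max 1.5
Option 2 regrets: 0.1, 0.0, 0.0, 0.1, 0.1 → max 0.1
Option 3 regrets: 1.1, 0.2, 1.4, 0.3, 0.8 → max 1.4
Option 4 regrets: 1.0, 0.9, 1.4, 0.0, 0.0 → max 1.4
Smallest max regret = 0.1 → Option 2.
Row averages: Option 1=15.44, Option 2=16.06, Option 3=15.36, Option 4=15.46
Highest average = 16.06 → Option 2.

minimax regret → Option 2; laplace → Option 2 (agree)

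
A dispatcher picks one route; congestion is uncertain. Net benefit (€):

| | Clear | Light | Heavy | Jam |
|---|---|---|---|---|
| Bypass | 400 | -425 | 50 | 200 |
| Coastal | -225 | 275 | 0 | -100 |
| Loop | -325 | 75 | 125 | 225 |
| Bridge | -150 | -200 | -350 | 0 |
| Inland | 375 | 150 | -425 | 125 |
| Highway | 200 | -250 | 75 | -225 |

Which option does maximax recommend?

Bypass

Row maxima: Bypass=400, Coastal=275, Loop=225, Bridge=0, Inland=375, Highway=200
Best best-case = 400 → Bypass.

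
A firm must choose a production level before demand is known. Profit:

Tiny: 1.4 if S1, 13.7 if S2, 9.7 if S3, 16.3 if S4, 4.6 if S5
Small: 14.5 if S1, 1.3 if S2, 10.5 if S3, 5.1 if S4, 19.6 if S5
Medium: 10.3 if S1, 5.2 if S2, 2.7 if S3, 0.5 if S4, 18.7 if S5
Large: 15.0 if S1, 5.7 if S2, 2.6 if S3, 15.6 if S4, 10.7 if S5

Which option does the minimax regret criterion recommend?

Column bests: S1=15.0, S2=13.7, S3=10.5, S4=16.3, S5=19.6.
Tiny regrets: 13.6, 0.0, 0.8, 0.0, 15.0 → max 15.0
Small regrets: 0.5, 12.4, 0.0, 11.2, 0.0 → max 12.4
Medium regrets: 4.7, 8.5, 7.8, 15.8, 0.9 → max 15.8
Large regrets: 0.0, 8.0, 7.9, 0.7, 8.9 → max 8.9
Smallest max regret = 8.9 → Large.

Large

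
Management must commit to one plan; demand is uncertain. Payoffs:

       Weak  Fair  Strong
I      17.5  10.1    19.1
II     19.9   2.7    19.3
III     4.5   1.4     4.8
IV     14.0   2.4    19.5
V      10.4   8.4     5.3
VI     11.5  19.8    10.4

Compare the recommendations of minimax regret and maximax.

Column bests: Weak=19.9, Fair=19.8, Strong=19.5.
I regrets: 2.4, 9.7, 0.4 → max 9.7
II regrets: 0.0, 17.1, 0.2 → max 17.1
III regrets: 15.4, 18.4, 14.7 → max 18.4
IV regrets: 5.9, 17.4, 0.0 → max 17.4
V regrets: 9.5, 11.4, 14.2 → max 14.2
VI regrets: 8.4, 0.0, 9.1 → max 9.1
Smallest max regret = 9.1 → VI.
Row maxima: I=19.1, II=19.9, III=4.8, IV=19.5, V=10.4, VI=19.8
Best best-case = 19.9 → II.

minimax regret → VI; maximax → II (disagree)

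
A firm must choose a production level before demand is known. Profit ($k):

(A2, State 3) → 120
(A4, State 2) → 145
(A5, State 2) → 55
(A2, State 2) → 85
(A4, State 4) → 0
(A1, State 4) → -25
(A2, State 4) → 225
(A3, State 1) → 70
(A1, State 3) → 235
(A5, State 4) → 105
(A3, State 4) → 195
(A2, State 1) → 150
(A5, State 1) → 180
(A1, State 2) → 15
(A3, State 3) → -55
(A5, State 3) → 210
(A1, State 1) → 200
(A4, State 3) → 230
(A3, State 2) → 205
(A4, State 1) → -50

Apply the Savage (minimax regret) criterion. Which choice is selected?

Column bests: State 1=200, State 2=205, State 3=235, State 4=225.
A1 regrets: 0, 190, 0, 250 → max 250
A2 regrets: 50, 120, 115, 0 → max 120
A3 regrets: 130, 0, 290, 30 → max 290
A4 regrets: 250, 60, 5, 225 → max 250
A5 regrets: 20, 150, 25, 120 → max 150
Smallest max regret = 120 → A2.

A2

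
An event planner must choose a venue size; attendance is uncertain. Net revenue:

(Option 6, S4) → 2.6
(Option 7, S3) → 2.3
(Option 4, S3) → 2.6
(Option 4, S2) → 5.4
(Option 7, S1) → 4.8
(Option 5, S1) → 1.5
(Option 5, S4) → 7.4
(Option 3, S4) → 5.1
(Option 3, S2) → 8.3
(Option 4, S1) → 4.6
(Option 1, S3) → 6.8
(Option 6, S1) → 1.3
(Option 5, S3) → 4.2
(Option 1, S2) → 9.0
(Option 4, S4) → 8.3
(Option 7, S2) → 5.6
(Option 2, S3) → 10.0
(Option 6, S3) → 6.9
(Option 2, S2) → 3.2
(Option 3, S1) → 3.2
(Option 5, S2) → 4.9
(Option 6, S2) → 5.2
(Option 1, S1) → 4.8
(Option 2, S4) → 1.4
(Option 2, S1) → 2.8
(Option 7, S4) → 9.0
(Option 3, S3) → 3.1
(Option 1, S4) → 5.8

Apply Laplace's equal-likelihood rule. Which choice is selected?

Option 1

Row averages: Option 1=6.6, Option 2=4.35, Option 3=4.925, Option 4=5.225, Option 5=4.5, Option 6=4, Option 7=5.425
Highest average = 6.6 → Option 1.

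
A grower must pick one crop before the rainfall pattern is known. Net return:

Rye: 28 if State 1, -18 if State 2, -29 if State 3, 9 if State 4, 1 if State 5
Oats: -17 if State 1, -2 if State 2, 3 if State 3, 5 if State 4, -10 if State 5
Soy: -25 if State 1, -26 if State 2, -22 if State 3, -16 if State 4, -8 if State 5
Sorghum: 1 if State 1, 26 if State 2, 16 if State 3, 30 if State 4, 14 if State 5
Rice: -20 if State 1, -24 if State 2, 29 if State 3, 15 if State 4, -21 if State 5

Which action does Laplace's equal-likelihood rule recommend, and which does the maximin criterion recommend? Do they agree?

laplace → Sorghum; maximin → Sorghum (agree)

Row averages: Rye=-1.8, Oats=-4.2, Soy=-19.4, Sorghum=17.4, Rice=-4.2
Highest average = 17.4 → Sorghum.
Row minima: Rye=-29, Oats=-17, Soy=-26, Sorghum=1, Rice=-24
Best worst-case = 1 → Sorghum.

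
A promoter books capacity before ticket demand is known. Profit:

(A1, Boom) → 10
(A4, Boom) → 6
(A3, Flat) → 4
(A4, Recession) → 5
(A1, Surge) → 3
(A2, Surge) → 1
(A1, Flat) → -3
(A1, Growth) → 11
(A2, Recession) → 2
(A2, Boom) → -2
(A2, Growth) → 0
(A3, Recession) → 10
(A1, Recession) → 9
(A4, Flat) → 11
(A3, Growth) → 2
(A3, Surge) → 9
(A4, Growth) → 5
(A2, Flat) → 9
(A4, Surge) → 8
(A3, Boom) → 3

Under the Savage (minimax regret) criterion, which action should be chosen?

A4

Column bests: Recession=10, Flat=11, Growth=11, Boom=10, Surge=9.
A1 regrets: 1, 14, 0, 0, 6 → max 14
A2 regrets: 8, 2, 11, 12, 8 → max 12
A3 regrets: 0, 7, 9, 7, 0 → max 9
A4 regrets: 5, 0, 6, 4, 1 → max 6
Smallest max regret = 6 → A4.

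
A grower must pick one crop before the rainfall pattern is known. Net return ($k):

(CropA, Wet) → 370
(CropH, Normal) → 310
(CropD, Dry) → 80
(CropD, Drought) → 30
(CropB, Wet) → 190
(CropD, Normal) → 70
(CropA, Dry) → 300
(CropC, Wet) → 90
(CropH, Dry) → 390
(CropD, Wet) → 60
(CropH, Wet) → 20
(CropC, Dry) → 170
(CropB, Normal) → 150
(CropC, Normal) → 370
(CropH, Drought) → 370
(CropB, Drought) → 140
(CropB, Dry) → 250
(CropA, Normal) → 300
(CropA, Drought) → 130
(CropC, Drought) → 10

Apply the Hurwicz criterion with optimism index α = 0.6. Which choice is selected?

CropA

CropD: 0.6·80 + 0.4·30 = 60
CropA: 0.6·370 + 0.4·130 = 274
CropB: 0.6·250 + 0.4·140 = 206
CropH: 0.6·390 + 0.4·20 = 242
CropC: 0.6·370 + 0.4·10 = 226
Highest Hurwicz score = 274 → CropA.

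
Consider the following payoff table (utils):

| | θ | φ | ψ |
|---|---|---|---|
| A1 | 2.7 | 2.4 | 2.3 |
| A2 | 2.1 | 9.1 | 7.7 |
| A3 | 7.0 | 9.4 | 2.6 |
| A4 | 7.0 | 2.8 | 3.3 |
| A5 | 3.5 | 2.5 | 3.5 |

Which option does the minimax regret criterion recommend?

Column bests: θ=7.0, φ=9.4, ψ=7.7.
A1 regrets: 4.3, 7.0, 5.4 → max 7.0
A2 regrets: 4.9, 0.3, 0.0 → max 4.9
A3 regrets: 0.0, 0.0, 5.1 → max 5.1
A4 regrets: 0.0, 6.6, 4.4 → max 6.6
A5 regrets: 3.5, 6.9, 4.2 → max 6.9
Smallest max regret = 4.9 → A2.

A2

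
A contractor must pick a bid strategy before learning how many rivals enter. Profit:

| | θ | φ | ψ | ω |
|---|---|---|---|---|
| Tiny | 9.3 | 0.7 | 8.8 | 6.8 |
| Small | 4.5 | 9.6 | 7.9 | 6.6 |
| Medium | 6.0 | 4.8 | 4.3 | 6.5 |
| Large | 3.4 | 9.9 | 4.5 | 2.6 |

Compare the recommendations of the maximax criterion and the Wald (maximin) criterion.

Row maxima: Tiny=9.3, Small=9.6, Medium=6.5, Large=9.9
Best best-case = 9.9 → Large.
Row minima: Tiny=0.7, Small=4.5, Medium=4.3, Large=2.6
Best worst-case = 4.5 → Small.

maximax → Large; maximin → Small (disagree)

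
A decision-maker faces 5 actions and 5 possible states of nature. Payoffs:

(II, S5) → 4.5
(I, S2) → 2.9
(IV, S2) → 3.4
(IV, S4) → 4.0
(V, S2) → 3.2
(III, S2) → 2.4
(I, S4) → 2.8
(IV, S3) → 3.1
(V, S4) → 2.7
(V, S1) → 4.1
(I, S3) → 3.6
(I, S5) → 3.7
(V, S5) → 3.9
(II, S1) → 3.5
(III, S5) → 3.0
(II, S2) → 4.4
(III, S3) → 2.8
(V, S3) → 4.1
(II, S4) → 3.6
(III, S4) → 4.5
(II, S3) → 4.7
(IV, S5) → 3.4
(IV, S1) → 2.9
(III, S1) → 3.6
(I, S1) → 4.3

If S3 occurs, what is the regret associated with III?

Best payoff under S3 is 4.7.
Regret = 4.7 − 2.8 = 1.9.

1.9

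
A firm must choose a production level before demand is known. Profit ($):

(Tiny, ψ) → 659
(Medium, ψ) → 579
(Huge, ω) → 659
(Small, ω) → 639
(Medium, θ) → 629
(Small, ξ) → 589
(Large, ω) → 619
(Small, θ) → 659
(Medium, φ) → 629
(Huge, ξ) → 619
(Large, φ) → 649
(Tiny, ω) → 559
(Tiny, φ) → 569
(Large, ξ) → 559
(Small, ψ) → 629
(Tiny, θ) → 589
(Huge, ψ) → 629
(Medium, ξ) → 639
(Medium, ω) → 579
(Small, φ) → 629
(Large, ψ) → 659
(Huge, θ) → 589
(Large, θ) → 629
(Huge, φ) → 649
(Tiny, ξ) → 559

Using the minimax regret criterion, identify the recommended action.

Column bests: θ=659, φ=649, ψ=659, ω=659, ξ=639.
Tiny regrets: 70, 80, 0, 100, 80 → max 100
Small regrets: 0, 20, 30, 20, 50 → max 50
Medium regrets: 30, 20, 80, 80, 0 → max 80
Large regrets: 30, 0, 0, 40, 80 → max 80
Huge regrets: 70, 0, 30, 0, 20 → max 70
Smallest max regret = 50 → Small.

Small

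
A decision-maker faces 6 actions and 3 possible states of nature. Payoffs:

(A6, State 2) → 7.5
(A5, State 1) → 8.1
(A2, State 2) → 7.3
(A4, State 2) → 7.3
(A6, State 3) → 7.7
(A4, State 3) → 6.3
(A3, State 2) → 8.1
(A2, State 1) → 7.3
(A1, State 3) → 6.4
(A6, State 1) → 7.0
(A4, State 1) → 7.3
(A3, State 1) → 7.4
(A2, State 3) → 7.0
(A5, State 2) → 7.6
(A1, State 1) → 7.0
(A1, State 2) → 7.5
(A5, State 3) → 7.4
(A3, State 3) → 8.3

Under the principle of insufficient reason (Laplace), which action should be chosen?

Row averages: A1=209/30, A2=7.2, A3=119/15, A4=209/30, A5=7.7, A6=7.4
Highest average = 119/15 → A3.

A3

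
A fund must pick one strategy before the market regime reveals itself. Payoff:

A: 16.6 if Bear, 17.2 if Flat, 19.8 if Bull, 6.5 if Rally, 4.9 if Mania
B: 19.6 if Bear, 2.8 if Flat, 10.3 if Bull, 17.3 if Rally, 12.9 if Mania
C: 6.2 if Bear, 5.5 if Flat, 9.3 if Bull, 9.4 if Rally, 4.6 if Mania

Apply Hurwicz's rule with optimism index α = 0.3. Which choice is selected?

A

A: 0.3·19.8 + 0.7·4.9 = 9.37
B: 0.3·19.6 + 0.7·2.8 = 7.84
C: 0.3·9.4 + 0.7·4.6 = 6.04
Highest Hurwicz score = 9.37 → A.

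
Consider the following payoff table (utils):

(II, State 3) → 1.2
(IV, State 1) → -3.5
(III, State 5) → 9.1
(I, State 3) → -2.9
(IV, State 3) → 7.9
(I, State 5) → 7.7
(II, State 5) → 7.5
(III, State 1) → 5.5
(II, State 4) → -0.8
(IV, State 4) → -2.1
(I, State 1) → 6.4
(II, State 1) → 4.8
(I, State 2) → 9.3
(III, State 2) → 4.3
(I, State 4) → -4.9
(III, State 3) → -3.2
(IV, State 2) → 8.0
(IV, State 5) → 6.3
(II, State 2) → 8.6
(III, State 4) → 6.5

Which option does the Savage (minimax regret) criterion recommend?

II

Column bests: State 1=6.4, State 2=9.3, State 3=7.9, State 4=6.5, State 5=9.1.
I regrets: 0.0, 0.0, 10.8, 11.4, 1.4 → max 11.4
II regrets: 1.6, 0.7, 6.7, 7.3, 1.6 → max 7.3
III regrets: 0.9, 5.0, 11.1, 0.0, 0.0 → max 11.1
IV regrets: 9.9, 1.3, 0.0, 8.6, 2.8 → max 9.9
Smallest max regret = 7.3 → II.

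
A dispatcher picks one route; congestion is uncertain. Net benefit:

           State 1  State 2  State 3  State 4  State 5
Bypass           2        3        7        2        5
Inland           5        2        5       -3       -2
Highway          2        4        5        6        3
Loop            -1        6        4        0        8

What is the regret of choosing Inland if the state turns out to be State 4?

Best payoff under State 4 is 6.
Regret = 6 − (-3) = 9.

9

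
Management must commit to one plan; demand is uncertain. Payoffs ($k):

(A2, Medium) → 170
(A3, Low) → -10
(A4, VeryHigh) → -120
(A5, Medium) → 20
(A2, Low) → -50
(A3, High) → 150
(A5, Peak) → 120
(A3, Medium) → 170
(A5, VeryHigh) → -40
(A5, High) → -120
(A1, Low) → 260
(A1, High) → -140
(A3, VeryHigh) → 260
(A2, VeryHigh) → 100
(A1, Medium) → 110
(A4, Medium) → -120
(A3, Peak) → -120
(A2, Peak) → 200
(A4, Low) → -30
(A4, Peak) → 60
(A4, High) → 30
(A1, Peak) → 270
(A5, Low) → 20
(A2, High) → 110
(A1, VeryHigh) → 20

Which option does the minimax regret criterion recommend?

Column bests: Low=260, Medium=170, High=150, VeryHigh=260, Peak=270.
A1 regrets: 0, 60, 290, 240, 0 → max 290
A2 regrets: 310, 0, 40, 160, 70 → max 310
A3 regrets: 270, 0, 0, 0, 390 → max 390
A4 regrets: 290, 290, 120, 380, 210 → max 380
A5 regrets: 240, 150, 270, 300, 150 → max 300
Smallest max regret = 290 → A1.

A1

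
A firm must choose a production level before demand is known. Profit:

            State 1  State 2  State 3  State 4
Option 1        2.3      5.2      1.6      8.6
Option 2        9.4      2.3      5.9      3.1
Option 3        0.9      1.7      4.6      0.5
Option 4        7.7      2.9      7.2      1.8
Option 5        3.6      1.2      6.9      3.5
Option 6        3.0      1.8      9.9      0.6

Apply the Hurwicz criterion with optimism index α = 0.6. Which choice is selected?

Option 1: 0.6·8.6 + 0.4·1.6 = 5.8
Option 2: 0.6·9.4 + 0.4·2.3 = 6.56
Option 3: 0.6·4.6 + 0.4·0.5 = 2.96
Option 4: 0.6·7.7 + 0.4·1.8 = 5.34
Option 5: 0.6·6.9 + 0.4·1.2 = 4.62
Option 6: 0.6·9.9 + 0.4·0.6 = 6.18
Highest Hurwicz score = 6.56 → Option 2.

Option 2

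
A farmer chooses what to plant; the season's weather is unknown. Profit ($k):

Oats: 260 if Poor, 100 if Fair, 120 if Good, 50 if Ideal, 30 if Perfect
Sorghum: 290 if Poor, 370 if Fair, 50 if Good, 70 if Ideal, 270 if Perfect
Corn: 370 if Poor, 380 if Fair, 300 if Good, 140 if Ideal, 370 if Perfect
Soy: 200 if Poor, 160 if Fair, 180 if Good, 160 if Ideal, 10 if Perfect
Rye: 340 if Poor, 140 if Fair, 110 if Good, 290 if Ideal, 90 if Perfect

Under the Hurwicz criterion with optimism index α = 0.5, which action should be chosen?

Corn

Oats: 0.5·260 + 0.5·30 = 145
Sorghum: 0.5·370 + 0.5·50 = 210
Corn: 0.5·380 + 0.5·140 = 260
Soy: 0.5·200 + 0.5·10 = 105
Rye: 0.5·340 + 0.5·90 = 215
Highest Hurwicz score = 260 → Corn.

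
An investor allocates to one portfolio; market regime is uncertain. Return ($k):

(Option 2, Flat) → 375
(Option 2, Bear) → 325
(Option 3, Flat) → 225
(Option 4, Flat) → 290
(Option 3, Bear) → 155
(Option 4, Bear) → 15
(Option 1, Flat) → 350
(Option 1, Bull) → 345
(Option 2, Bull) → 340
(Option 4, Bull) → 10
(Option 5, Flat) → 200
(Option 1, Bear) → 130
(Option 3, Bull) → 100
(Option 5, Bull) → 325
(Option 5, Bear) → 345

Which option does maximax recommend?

Row maxima: Option 1=350, Option 2=375, Option 3=225, Option 4=290, Option 5=345
Best best-case = 375 → Option 2.

Option 2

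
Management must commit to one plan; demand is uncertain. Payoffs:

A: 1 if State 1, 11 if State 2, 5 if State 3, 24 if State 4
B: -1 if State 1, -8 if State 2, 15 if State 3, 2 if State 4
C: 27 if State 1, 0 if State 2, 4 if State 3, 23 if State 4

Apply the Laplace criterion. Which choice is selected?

C

Row averages: A=10.25, B=2, C=13.5
Highest average = 13.5 → C.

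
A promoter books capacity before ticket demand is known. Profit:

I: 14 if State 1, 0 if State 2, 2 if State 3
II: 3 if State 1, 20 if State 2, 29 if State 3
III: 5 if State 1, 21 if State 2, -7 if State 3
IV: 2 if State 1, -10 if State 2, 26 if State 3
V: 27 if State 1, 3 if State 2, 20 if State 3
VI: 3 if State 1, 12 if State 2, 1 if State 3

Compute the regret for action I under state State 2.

Best payoff under State 2 is 21.
Regret = 21 − 0 = 21.

21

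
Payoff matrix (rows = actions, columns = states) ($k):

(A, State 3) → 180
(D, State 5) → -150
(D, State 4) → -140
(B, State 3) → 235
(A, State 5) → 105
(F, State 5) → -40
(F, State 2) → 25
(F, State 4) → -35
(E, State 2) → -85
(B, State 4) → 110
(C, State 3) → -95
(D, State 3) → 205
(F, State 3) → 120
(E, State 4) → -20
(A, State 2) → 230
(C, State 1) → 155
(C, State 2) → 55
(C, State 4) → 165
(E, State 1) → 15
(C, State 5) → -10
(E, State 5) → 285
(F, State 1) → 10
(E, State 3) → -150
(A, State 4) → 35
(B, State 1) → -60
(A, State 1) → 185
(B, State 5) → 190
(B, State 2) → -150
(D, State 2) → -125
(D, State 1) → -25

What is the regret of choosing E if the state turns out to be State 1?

170

Best payoff under State 1 is 185.
Regret = 185 − 15 = 170.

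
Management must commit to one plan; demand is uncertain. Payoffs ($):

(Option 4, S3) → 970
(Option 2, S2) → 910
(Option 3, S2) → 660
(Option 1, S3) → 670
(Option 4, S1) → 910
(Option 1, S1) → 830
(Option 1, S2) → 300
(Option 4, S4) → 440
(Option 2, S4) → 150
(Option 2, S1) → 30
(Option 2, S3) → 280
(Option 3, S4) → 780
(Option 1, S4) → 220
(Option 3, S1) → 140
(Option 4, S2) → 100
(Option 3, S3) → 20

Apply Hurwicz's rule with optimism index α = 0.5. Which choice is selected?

Option 4

Option 1: 0.5·830 + 0.5·220 = 525
Option 2: 0.5·910 + 0.5·30 = 470
Option 3: 0.5·780 + 0.5·20 = 400
Option 4: 0.5·970 + 0.5·100 = 535
Highest Hurwicz score = 535 → Option 4.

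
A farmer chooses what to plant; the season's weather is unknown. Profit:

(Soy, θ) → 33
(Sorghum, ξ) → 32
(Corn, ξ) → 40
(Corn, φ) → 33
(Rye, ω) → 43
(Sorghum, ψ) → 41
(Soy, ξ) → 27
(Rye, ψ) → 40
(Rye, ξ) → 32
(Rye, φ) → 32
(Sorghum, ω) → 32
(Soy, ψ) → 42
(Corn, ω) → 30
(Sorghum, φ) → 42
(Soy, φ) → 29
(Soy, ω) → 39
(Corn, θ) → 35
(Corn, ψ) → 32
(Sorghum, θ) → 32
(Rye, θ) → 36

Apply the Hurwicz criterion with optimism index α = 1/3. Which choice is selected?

Rye

Sorghum: 1/3·42 + 2/3·32 = 106/3
Rye: 1/3·43 + 2/3·32 = 107/3
Corn: 1/3·40 + 2/3·30 = 100/3
Soy: 1/3·42 + 2/3·27 = 32
Highest Hurwicz score = 107/3 → Rye.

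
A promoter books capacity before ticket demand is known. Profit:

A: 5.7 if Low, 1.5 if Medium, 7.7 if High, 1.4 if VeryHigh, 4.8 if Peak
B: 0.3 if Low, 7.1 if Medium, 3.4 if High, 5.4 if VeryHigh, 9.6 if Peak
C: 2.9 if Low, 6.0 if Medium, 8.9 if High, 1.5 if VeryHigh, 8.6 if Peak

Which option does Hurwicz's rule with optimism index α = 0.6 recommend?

C

A: 0.6·7.7 + 0.4·1.4 = 5.18
B: 0.6·9.6 + 0.4·0.3 = 5.88
C: 0.6·8.9 + 0.4·1.5 = 5.94
Highest Hurwicz score = 5.94 → C.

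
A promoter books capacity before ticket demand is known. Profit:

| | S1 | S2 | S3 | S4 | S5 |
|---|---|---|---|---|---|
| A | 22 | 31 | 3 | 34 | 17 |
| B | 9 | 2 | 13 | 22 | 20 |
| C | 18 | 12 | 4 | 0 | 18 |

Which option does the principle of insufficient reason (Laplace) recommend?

Row averages: A=21.4, B=13.2, C=10.4
Highest average = 21.4 → A.

A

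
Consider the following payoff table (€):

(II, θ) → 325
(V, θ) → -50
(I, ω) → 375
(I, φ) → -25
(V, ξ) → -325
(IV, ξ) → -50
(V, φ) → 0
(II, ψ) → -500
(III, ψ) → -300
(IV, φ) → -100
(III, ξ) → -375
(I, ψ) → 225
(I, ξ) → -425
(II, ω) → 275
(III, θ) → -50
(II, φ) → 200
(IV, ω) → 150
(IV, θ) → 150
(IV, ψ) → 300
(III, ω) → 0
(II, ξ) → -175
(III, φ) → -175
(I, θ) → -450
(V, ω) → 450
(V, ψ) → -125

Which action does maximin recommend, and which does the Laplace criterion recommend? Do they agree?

Row minima: I=-450, II=-500, III=-375, IV=-100, V=-325
Best worst-case = -100 → IV.
Row averages: I=-60, II=25, III=-180, IV=90, V=-10
Highest average = 90 → IV.

maximin → IV; laplace → IV (agree)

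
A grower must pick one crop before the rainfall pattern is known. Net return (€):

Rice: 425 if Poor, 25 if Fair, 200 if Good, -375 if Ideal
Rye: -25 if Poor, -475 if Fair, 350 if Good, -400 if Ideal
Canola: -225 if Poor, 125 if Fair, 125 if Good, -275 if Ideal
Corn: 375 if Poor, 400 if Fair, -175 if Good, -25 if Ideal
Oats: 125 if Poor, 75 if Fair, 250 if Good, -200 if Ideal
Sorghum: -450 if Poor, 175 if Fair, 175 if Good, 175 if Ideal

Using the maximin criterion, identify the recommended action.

Row minima: Rice=-375, Rye=-475, Canola=-275, Corn=-175, Oats=-200, Sorghum=-450
Best worst-case = -175 → Corn.

Corn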